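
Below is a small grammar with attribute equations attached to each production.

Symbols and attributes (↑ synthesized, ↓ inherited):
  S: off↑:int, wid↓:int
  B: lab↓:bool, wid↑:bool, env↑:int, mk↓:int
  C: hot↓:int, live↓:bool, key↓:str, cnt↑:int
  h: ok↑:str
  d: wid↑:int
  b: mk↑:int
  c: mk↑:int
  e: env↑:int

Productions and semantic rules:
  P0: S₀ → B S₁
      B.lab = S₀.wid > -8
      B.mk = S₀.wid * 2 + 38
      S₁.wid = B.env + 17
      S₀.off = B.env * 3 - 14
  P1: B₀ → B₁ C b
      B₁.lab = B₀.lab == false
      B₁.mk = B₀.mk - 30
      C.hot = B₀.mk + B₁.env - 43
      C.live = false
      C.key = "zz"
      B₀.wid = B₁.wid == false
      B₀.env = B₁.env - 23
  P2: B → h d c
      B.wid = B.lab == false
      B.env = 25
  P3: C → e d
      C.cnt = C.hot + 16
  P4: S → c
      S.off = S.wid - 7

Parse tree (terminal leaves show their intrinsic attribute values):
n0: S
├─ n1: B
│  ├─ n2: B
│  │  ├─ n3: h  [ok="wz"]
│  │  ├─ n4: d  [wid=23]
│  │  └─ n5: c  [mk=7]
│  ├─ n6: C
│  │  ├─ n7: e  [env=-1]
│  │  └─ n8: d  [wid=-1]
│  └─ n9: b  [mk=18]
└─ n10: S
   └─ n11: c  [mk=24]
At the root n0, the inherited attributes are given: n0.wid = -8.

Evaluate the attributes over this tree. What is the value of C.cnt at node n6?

1. n0.wid = -8  [given at root]
2. n1.lab = false  [S₀.wid > -8]
3. n1.mk = 22  [S₀.wid * 2 + 38]
4. n2.lab = true  [B₀.lab == false]
5. n2.mk = -8  [B₀.mk - 30]
6. n3.ok = "wz"  [terminal]
7. n4.wid = 23  [terminal]
8. n5.mk = 7  [terminal]
9. n2.wid = false  [B.lab == false]
10. n2.env = 25  [25]
11. n6.hot = 4  [B₀.mk + B₁.env - 43]
12. n6.live = false  [false]
13. n6.key = "zz"  ["zz"]
14. n7.env = -1  [terminal]
15. n8.wid = -1  [terminal]
16. n6.cnt = 20  [C.hot + 16]
17. n9.mk = 18  [terminal]
18. n1.wid = true  [B₁.wid == false]
19. n1.env = 2  [B₁.env - 23]
20. n10.wid = 19  [B.env + 17]
21. n11.mk = 24  [terminal]
22. n10.off = 12  [S.wid - 7]
23. n0.off = -8  [B.env * 3 - 14]

20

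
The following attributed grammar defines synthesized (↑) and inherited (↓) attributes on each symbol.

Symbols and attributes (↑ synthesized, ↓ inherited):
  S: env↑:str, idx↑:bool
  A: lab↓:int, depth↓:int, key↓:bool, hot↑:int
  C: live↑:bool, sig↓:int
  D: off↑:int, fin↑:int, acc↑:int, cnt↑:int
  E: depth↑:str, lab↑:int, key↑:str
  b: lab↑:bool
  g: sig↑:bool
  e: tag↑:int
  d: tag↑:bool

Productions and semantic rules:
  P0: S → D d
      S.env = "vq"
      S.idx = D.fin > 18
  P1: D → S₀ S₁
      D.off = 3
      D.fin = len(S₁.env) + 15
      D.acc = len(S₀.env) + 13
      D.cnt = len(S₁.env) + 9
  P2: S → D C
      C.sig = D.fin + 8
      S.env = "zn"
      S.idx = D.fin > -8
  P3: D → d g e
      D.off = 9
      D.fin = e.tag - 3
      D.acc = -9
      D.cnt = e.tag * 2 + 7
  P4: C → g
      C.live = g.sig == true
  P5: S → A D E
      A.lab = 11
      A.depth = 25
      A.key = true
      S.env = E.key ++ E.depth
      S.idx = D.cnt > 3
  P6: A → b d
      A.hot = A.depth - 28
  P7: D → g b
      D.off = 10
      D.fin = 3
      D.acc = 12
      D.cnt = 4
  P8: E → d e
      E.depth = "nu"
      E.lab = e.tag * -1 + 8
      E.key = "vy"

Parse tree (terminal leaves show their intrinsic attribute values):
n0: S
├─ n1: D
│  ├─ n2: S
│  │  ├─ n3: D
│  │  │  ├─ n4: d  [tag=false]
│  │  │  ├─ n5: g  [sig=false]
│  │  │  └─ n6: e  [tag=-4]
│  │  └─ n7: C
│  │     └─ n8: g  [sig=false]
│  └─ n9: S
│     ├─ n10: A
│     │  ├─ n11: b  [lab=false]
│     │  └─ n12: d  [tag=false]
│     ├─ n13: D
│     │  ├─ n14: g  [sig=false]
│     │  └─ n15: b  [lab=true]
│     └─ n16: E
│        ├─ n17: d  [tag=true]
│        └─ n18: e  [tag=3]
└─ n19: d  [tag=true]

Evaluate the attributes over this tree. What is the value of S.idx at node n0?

1. n4.tag = false  [terminal]
2. n5.sig = false  [terminal]
3. n6.tag = -4  [terminal]
4. n3.off = 9  [9]
5. n3.fin = -7  [e.tag - 3]
6. n3.acc = -9  [-9]
7. n3.cnt = -1  [e.tag * 2 + 7]
8. n7.sig = 1  [D.fin + 8]
9. n8.sig = false  [terminal]
10. n7.live = false  [g.sig == true]
11. n2.env = "zn"  ["zn"]
12. n2.idx = true  [D.fin > -8]
13. n10.lab = 11  [11]
14. n10.depth = 25  [25]
15. n10.key = true  [true]
16. n11.lab = false  [terminal]
17. n12.tag = false  [terminal]
18. n10.hot = -3  [A.depth - 28]
19. n14.sig = false  [terminal]
20. n15.lab = true  [terminal]
21. n13.off = 10  [10]
22. n13.fin = 3  [3]
23. n13.acc = 12  [12]
24. n13.cnt = 4  [4]
25. n17.tag = true  [terminal]
26. n18.tag = 3  [terminal]
27. n16.depth = "nu"  ["nu"]
28. n16.lab = 5  [e.tag * -1 + 8]
29. n16.key = "vy"  ["vy"]
30. n9.env = "vynu"  [E.key ++ E.depth]
31. n9.idx = true  [D.cnt > 3]
32. n1.off = 3  [3]
33. n1.fin = 19  [len(S₁.env) + 15]
34. n1.acc = 15  [len(S₀.env) + 13]
35. n1.cnt = 13  [len(S₁.env) + 9]
36. n19.tag = true  [terminal]
37. n0.env = "vq"  ["vq"]
38. n0.idx = true  [D.fin > 18]

true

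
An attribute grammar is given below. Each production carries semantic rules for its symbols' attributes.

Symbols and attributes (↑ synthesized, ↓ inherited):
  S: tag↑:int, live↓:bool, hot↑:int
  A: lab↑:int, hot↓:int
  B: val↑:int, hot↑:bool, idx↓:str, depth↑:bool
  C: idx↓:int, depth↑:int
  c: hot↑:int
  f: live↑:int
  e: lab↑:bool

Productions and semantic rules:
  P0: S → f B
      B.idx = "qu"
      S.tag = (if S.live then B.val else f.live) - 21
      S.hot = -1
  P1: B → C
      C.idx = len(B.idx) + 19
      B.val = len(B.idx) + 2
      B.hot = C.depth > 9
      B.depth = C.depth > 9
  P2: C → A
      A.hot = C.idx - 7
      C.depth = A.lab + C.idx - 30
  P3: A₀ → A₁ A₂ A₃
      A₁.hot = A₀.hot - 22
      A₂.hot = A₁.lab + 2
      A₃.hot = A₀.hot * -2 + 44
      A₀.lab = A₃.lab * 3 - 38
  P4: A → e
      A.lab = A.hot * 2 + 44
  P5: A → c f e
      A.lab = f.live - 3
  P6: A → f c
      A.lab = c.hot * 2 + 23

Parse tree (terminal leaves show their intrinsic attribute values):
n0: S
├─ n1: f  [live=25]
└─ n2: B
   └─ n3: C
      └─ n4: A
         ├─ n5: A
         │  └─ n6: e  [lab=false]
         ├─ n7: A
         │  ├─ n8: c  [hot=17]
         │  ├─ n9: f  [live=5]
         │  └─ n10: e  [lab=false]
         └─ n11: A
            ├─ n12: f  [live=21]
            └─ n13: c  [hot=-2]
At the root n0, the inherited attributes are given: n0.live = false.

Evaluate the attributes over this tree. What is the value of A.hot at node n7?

1. n0.live = false  [given at root]
2. n1.live = 25  [terminal]
3. n2.idx = "qu"  ["qu"]
4. n3.idx = 21  [len(B.idx) + 19]
5. n4.hot = 14  [C.idx - 7]
6. n5.hot = -8  [A₀.hot - 22]
7. n6.lab = false  [terminal]
8. n5.lab = 28  [A.hot * 2 + 44]
9. n7.hot = 30  [A₁.lab + 2]
10. n8.hot = 17  [terminal]
11. n9.live = 5  [terminal]
12. n10.lab = false  [terminal]
13. n7.lab = 2  [f.live - 3]
14. n11.hot = 16  [A₀.hot * -2 + 44]
15. n12.live = 21  [terminal]
16. n13.hot = -2  [terminal]
17. n11.lab = 19  [c.hot * 2 + 23]
18. n4.lab = 19  [A₃.lab * 3 - 38]
19. n3.depth = 10  [A.lab + C.idx - 30]
20. n2.val = 4  [len(B.idx) + 2]
21. n2.hot = true  [C.depth > 9]
22. n2.depth = true  [C.depth > 9]
23. n0.tag = 4  [(if S.live then B.val else f.live) - 21]
24. n0.hot = -1  [-1]

30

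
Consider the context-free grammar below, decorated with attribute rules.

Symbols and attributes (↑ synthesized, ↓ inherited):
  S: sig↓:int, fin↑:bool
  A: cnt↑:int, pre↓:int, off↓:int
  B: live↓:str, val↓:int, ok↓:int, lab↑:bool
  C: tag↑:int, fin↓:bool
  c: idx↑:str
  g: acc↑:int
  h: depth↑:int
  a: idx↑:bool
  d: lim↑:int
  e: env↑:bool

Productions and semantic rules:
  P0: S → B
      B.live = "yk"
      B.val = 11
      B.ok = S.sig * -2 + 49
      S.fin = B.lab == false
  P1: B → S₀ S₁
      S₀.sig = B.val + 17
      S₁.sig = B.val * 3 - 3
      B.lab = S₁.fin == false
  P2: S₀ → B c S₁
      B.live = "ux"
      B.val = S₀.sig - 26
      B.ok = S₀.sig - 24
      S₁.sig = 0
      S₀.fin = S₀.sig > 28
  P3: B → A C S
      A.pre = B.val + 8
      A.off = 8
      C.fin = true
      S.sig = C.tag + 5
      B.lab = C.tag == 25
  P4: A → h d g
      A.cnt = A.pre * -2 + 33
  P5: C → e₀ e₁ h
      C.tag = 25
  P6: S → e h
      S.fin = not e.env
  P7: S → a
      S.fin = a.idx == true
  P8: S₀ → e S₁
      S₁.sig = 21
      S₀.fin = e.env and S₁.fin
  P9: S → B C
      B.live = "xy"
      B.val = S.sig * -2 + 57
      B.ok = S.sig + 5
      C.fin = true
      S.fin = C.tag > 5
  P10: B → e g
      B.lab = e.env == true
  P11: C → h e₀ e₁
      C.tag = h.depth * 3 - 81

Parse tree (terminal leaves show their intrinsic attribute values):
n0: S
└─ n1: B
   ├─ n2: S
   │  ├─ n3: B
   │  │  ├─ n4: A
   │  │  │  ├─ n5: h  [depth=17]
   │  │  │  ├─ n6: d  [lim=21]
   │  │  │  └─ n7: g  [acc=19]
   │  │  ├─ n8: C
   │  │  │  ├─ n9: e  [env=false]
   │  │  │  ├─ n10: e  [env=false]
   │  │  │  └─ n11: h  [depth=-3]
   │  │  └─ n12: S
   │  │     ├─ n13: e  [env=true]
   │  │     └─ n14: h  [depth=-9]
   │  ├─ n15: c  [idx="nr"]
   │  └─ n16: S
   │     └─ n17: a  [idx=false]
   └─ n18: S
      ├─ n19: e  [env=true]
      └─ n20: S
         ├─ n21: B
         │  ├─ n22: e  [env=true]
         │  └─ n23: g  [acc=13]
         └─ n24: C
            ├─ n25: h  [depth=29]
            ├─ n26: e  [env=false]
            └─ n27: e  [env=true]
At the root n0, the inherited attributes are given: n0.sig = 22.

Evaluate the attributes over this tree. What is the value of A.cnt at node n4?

1. n0.sig = 22  [given at root]
2. n1.live = "yk"  ["yk"]
3. n1.val = 11  [11]
4. n1.ok = 5  [S.sig * -2 + 49]
5. n2.sig = 28  [B.val + 17]
6. n3.live = "ux"  ["ux"]
7. n3.val = 2  [S₀.sig - 26]
8. n3.ok = 4  [S₀.sig - 24]
9. n4.pre = 10  [B.val + 8]
10. n4.off = 8  [8]
11. n5.depth = 17  [terminal]
12. n6.lim = 21  [terminal]
13. n7.acc = 19  [terminal]
14. n4.cnt = 13  [A.pre * -2 + 33]
15. n8.fin = true  [true]
16. n9.env = false  [terminal]
17. n10.env = false  [terminal]
18. n11.depth = -3  [terminal]
19. n8.tag = 25  [25]
20. n12.sig = 30  [C.tag + 5]
21. n13.env = true  [terminal]
22. n14.depth = -9  [terminal]
23. n12.fin = false  [not e.env]
24. n3.lab = true  [C.tag == 25]
25. n15.idx = "nr"  [terminal]
26. n16.sig = 0  [0]
27. n17.idx = false  [terminal]
28. n16.fin = false  [a.idx == true]
29. n2.fin = false  [S₀.sig > 28]
30. n18.sig = 30  [B.val * 3 - 3]
31. n19.env = true  [terminal]
32. n20.sig = 21  [21]
33. n21.live = "xy"  ["xy"]
34. n21.val = 15  [S.sig * -2 + 57]
35. n21.ok = 26  [S.sig + 5]
36. n22.env = true  [terminal]
37. n23.acc = 13  [terminal]
38. n21.lab = true  [e.env == true]
39. n24.fin = true  [true]
40. n25.depth = 29  [terminal]
41. n26.env = false  [terminal]
42. n27.env = true  [terminal]
43. n24.tag = 6  [h.depth * 3 - 81]
44. n20.fin = true  [C.tag > 5]
45. n18.fin = true  [e.env and S₁.fin]
46. n1.lab = false  [S₁.fin == false]
47. n0.fin = true  [B.lab == false]

13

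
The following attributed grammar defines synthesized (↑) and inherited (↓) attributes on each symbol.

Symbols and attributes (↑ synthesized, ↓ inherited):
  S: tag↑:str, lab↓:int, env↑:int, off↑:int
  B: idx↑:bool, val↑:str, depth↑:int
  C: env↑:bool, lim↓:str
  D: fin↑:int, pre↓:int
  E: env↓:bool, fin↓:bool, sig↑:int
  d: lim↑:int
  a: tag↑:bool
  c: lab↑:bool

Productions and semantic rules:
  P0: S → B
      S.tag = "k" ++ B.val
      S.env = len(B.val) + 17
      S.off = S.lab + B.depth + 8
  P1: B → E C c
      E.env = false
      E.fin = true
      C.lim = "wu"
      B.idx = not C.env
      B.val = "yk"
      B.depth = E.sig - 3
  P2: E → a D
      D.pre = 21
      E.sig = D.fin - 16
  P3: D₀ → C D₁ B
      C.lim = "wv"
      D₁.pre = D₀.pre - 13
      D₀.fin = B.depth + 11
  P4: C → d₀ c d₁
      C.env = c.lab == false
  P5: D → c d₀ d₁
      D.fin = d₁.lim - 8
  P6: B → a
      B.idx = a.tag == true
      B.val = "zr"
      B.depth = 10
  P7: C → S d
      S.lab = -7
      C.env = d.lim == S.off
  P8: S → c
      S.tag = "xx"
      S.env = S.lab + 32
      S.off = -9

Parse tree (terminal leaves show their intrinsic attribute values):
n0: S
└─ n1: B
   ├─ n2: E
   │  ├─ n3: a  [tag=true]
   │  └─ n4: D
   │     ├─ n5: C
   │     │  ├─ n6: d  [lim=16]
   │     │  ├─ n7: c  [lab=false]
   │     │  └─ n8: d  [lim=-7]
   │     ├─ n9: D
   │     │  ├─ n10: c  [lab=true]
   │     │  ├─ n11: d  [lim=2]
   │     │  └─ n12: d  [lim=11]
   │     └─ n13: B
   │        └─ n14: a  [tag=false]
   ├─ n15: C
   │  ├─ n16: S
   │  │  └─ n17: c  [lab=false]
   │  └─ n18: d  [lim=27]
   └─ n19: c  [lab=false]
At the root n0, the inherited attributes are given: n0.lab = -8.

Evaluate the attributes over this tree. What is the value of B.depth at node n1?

2

1. n0.lab = -8  [given at root]
2. n2.env = false  [false]
3. n2.fin = true  [true]
4. n3.tag = true  [terminal]
5. n4.pre = 21  [21]
6. n5.lim = "wv"  ["wv"]
7. n6.lim = 16  [terminal]
8. n7.lab = false  [terminal]
9. n8.lim = -7  [terminal]
10. n5.env = true  [c.lab == false]
11. n9.pre = 8  [D₀.pre - 13]
12. n10.lab = true  [terminal]
13. n11.lim = 2  [terminal]
14. n12.lim = 11  [terminal]
15. n9.fin = 3  [d₁.lim - 8]
16. n14.tag = false  [terminal]
17. n13.idx = false  [a.tag == true]
18. n13.val = "zr"  ["zr"]
19. n13.depth = 10  [10]
20. n4.fin = 21  [B.depth + 11]
21. n2.sig = 5  [D.fin - 16]
22. n15.lim = "wu"  ["wu"]
23. n16.lab = -7  [-7]
24. n17.lab = false  [terminal]
25. n16.tag = "xx"  ["xx"]
26. n16.env = 25  [S.lab + 32]
27. n16.off = -9  [-9]
28. n18.lim = 27  [terminal]
29. n15.env = false  [d.lim == S.off]
30. n19.lab = false  [terminal]
31. n1.idx = true  [not C.env]
32. n1.val = "yk"  ["yk"]
33. n1.depth = 2  [E.sig - 3]
34. n0.tag = "kyk"  ["k" ++ B.val]
35. n0.env = 19  [len(B.val) + 17]
36. n0.off = 2  [S.lab + B.depth + 8]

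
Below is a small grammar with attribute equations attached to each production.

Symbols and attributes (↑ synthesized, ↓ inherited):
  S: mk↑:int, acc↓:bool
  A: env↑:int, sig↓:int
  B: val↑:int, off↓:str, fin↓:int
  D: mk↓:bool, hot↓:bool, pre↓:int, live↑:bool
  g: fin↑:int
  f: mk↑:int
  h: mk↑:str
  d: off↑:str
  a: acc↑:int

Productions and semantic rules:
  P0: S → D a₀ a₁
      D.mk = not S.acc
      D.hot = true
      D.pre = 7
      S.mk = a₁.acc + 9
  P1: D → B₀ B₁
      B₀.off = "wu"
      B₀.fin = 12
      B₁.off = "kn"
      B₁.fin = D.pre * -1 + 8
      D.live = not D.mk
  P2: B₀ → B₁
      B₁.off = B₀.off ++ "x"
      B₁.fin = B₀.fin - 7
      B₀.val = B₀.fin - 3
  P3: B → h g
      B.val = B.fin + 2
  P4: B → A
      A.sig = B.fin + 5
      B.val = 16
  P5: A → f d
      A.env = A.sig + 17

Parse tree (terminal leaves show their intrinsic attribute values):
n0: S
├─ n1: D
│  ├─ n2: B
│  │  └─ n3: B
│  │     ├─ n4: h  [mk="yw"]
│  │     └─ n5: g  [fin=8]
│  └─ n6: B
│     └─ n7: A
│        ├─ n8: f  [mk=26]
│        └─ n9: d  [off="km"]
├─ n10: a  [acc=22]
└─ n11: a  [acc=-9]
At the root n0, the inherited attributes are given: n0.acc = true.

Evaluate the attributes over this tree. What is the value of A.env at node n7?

1. n0.acc = true  [given at root]
2. n1.mk = false  [not S.acc]
3. n1.hot = true  [true]
4. n1.pre = 7  [7]
5. n2.off = "wu"  ["wu"]
6. n2.fin = 12  [12]
7. n3.off = "wux"  [B₀.off ++ "x"]
8. n3.fin = 5  [B₀.fin - 7]
9. n4.mk = "yw"  [terminal]
10. n5.fin = 8  [terminal]
11. n3.val = 7  [B.fin + 2]
12. n2.val = 9  [B₀.fin - 3]
13. n6.off = "kn"  ["kn"]
14. n6.fin = 1  [D.pre * -1 + 8]
15. n7.sig = 6  [B.fin + 5]
16. n8.mk = 26  [terminal]
17. n9.off = "km"  [terminal]
18. n7.env = 23  [A.sig + 17]
19. n6.val = 16  [16]
20. n1.live = true  [not D.mk]
21. n10.acc = 22  [terminal]
22. n11.acc = -9  [terminal]
23. n0.mk = 0  [a₁.acc + 9]

23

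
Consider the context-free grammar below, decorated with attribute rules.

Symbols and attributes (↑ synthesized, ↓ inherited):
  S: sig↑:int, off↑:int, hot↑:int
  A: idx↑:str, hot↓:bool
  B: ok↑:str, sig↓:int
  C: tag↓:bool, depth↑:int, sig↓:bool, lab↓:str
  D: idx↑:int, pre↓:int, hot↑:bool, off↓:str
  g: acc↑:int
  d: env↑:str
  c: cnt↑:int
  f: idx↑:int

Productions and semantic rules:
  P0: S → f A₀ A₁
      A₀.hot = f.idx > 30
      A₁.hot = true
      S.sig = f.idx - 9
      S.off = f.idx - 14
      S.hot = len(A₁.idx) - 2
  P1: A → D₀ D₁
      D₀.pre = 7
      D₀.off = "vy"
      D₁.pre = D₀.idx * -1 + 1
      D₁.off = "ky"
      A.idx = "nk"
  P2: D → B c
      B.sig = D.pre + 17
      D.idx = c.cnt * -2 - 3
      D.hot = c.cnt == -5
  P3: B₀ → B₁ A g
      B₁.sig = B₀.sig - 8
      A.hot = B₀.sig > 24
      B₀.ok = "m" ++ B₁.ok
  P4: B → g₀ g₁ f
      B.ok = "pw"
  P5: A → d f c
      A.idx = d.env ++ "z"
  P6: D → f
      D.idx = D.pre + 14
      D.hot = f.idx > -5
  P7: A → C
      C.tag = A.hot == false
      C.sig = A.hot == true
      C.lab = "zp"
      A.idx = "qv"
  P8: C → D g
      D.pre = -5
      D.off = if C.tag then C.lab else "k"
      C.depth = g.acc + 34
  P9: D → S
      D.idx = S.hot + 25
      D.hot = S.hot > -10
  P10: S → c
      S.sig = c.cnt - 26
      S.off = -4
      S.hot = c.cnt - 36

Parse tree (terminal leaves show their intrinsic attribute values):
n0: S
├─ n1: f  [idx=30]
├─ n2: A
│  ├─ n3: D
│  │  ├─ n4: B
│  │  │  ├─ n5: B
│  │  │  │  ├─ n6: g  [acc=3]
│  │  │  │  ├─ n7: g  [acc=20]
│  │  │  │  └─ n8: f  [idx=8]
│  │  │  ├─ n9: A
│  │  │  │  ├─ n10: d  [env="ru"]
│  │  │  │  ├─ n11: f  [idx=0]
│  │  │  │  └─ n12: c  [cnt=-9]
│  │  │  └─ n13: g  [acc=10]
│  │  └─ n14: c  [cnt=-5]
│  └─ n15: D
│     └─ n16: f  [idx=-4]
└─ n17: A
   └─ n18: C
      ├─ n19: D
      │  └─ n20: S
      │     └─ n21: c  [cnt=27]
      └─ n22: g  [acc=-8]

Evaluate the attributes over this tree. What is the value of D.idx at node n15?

8

1. n1.idx = 30  [terminal]
2. n2.hot = false  [f.idx > 30]
3. n3.pre = 7  [7]
4. n3.off = "vy"  ["vy"]
5. n4.sig = 24  [D.pre + 17]
6. n5.sig = 16  [B₀.sig - 8]
7. n6.acc = 3  [terminal]
8. n7.acc = 20  [terminal]
9. n8.idx = 8  [terminal]
10. n5.ok = "pw"  ["pw"]
11. n9.hot = false  [B₀.sig > 24]
12. n10.env = "ru"  [terminal]
13. n11.idx = 0  [terminal]
14. n12.cnt = -9  [terminal]
15. n9.idx = "ruz"  [d.env ++ "z"]
16. n13.acc = 10  [terminal]
17. n4.ok = "mpw"  ["m" ++ B₁.ok]
18. n14.cnt = -5  [terminal]
19. n3.idx = 7  [c.cnt * -2 - 3]
20. n3.hot = true  [c.cnt == -5]
21. n15.pre = -6  [D₀.idx * -1 + 1]
22. n15.off = "ky"  ["ky"]
23. n16.idx = -4  [terminal]
24. n15.idx = 8  [D.pre + 14]
25. n15.hot = true  [f.idx > -5]
26. n2.idx = "nk"  ["nk"]
27. n17.hot = true  [true]
28. n18.tag = false  [A.hot == false]
29. n18.sig = true  [A.hot == true]
30. n18.lab = "zp"  ["zp"]
31. n19.pre = -5  [-5]
32. n19.off = "k"  [if C.tag then C.lab else "k"]
33. n21.cnt = 27  [terminal]
34. n20.sig = 1  [c.cnt - 26]
35. n20.off = -4  [-4]
36. n20.hot = -9  [c.cnt - 36]
37. n19.idx = 16  [S.hot + 25]
38. n19.hot = true  [S.hot > -10]
39. n22.acc = -8  [terminal]
40. n18.depth = 26  [g.acc + 34]
41. n17.idx = "qv"  ["qv"]
42. n0.sig = 21  [f.idx - 9]
43. n0.off = 16  [f.idx - 14]
44. n0.hot = 0  [len(A₁.idx) - 2]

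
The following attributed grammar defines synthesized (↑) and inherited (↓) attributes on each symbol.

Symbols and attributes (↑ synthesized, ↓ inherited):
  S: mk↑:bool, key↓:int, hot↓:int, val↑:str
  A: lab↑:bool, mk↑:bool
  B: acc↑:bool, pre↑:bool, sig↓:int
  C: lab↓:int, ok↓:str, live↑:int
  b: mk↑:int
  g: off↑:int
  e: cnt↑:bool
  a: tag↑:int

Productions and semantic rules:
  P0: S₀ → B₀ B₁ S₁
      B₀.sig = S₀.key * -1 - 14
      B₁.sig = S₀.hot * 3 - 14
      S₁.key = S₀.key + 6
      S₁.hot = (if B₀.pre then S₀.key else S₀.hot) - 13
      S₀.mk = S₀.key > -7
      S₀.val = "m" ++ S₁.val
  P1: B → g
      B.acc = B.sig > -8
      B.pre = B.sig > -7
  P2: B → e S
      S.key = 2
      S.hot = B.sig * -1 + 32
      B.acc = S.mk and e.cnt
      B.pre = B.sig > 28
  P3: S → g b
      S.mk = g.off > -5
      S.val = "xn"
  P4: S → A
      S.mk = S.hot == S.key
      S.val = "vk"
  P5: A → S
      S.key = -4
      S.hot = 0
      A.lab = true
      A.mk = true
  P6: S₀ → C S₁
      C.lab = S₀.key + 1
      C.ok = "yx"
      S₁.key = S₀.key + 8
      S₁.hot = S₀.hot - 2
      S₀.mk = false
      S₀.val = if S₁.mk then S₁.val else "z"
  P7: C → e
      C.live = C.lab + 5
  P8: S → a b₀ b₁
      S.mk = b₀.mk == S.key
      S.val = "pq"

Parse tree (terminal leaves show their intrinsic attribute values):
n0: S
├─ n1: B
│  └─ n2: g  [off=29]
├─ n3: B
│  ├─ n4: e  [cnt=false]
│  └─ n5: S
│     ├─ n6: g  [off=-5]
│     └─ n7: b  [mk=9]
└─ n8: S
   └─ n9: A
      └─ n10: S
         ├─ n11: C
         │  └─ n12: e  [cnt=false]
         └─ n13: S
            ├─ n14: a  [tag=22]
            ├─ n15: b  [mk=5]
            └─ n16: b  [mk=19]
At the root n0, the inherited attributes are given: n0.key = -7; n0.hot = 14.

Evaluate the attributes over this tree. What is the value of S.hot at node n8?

1

1. n0.key = -7  [given at root]
2. n0.hot = 14  [given at root]
3. n1.sig = -7  [S₀.key * -1 - 14]
4. n2.off = 29  [terminal]
5. n1.acc = true  [B.sig > -8]
6. n1.pre = false  [B.sig > -7]
7. n3.sig = 28  [S₀.hot * 3 - 14]
8. n4.cnt = false  [terminal]
9. n5.key = 2  [2]
10. n5.hot = 4  [B.sig * -1 + 32]
11. n6.off = -5  [terminal]
12. n7.mk = 9  [terminal]
13. n5.mk = false  [g.off > -5]
14. n5.val = "xn"  ["xn"]
15. n3.acc = false  [S.mk and e.cnt]
16. n3.pre = false  [B.sig > 28]
17. n8.key = -1  [S₀.key + 6]
18. n8.hot = 1  [(if B₀.pre then S₀.key else S₀.hot) - 13]
19. n10.key = -4  [-4]
20. n10.hot = 0  [0]
21. n11.lab = -3  [S₀.key + 1]
22. n11.ok = "yx"  ["yx"]
23. n12.cnt = false  [terminal]
24. n11.live = 2  [C.lab + 5]
25. n13.key = 4  [S₀.key + 8]
26. n13.hot = -2  [S₀.hot - 2]
27. n14.tag = 22  [terminal]
28. n15.mk = 5  [terminal]
29. n16.mk = 19  [terminal]
30. n13.mk = false  [b₀.mk == S.key]
31. n13.val = "pq"  ["pq"]
32. n10.mk = false  [false]
33. n10.val = "z"  [if S₁.mk then S₁.val else "z"]
34. n9.lab = true  [true]
35. n9.mk = true  [true]
36. n8.mk = false  [S.hot == S.key]
37. n8.val = "vk"  ["vk"]
38. n0.mk = false  [S₀.key > -7]
39. n0.val = "mvk"  ["m" ++ S₁.val]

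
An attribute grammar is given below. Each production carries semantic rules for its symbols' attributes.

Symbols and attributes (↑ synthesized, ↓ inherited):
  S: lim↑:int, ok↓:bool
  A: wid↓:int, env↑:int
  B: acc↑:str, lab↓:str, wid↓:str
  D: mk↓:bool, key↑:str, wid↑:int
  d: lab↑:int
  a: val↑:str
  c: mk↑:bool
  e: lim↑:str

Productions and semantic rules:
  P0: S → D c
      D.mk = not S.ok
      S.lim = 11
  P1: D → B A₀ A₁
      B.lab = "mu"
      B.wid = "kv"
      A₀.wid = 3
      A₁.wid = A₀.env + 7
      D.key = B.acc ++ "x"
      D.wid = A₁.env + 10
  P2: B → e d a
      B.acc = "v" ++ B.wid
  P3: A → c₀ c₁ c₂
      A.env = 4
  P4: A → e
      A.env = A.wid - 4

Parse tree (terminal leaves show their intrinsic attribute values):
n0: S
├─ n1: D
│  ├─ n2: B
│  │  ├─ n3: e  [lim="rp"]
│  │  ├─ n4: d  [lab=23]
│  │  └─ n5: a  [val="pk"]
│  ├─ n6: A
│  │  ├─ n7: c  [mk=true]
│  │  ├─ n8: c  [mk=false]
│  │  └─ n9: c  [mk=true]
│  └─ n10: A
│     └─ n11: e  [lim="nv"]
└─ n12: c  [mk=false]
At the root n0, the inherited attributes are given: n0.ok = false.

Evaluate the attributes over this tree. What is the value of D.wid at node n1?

17

1. n0.ok = false  [given at root]
2. n1.mk = true  [not S.ok]
3. n2.lab = "mu"  ["mu"]
4. n2.wid = "kv"  ["kv"]
5. n3.lim = "rp"  [terminal]
6. n4.lab = 23  [terminal]
7. n5.val = "pk"  [terminal]
8. n2.acc = "vkv"  ["v" ++ B.wid]
9. n6.wid = 3  [3]
10. n7.mk = true  [terminal]
11. n8.mk = false  [terminal]
12. n9.mk = true  [terminal]
13. n6.env = 4  [4]
14. n10.wid = 11  [A₀.env + 7]
15. n11.lim = "nv"  [terminal]
16. n10.env = 7  [A.wid - 4]
17. n1.key = "vkvx"  [B.acc ++ "x"]
18. n1.wid = 17  [A₁.env + 10]
19. n12.mk = false  [terminal]
20. n0.lim = 11  [11]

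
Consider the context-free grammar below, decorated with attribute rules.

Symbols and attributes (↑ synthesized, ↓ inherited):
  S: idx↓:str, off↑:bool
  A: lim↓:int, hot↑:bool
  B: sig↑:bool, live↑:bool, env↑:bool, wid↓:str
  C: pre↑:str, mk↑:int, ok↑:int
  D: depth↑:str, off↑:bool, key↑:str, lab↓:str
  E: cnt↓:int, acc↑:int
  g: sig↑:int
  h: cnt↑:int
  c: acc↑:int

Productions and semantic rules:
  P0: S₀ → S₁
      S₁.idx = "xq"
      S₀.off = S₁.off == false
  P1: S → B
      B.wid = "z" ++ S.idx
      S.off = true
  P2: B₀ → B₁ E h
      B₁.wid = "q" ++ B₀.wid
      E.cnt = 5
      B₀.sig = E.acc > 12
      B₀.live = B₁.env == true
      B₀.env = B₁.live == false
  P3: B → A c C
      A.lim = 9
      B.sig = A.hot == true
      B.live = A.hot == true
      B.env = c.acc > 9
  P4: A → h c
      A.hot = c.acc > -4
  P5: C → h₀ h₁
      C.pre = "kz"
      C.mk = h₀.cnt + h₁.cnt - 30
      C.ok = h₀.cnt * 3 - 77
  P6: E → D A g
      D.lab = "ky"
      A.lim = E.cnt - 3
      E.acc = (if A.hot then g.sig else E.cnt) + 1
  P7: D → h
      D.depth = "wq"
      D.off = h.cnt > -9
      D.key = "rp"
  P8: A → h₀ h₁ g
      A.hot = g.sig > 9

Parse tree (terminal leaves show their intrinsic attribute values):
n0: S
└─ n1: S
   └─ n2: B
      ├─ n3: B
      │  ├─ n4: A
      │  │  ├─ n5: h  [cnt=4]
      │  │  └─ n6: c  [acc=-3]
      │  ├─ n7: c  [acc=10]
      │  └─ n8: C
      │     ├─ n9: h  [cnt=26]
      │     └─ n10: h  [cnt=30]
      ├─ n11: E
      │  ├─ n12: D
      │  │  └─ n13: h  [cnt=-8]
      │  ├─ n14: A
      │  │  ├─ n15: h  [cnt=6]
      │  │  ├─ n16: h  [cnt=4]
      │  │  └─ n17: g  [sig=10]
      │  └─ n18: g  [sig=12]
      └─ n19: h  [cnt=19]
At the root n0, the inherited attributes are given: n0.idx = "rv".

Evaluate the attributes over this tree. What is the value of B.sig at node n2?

1. n0.idx = "rv"  [given at root]
2. n1.idx = "xq"  ["xq"]
3. n2.wid = "zxq"  ["z" ++ S.idx]
4. n3.wid = "qzxq"  ["q" ++ B₀.wid]
5. n4.lim = 9  [9]
6. n5.cnt = 4  [terminal]
7. n6.acc = -3  [terminal]
8. n4.hot = true  [c.acc > -4]
9. n7.acc = 10  [terminal]
10. n9.cnt = 26  [terminal]
11. n10.cnt = 30  [terminal]
12. n8.pre = "kz"  ["kz"]
13. n8.mk = 26  [h₀.cnt + h₁.cnt - 30]
14. n8.ok = 1  [h₀.cnt * 3 - 77]
15. n3.sig = true  [A.hot == true]
16. n3.live = true  [A.hot == true]
17. n3.env = true  [c.acc > 9]
18. n11.cnt = 5  [5]
19. n12.lab = "ky"  ["ky"]
20. n13.cnt = -8  [terminal]
21. n12.depth = "wq"  ["wq"]
22. n12.off = true  [h.cnt > -9]
23. n12.key = "rp"  ["rp"]
24. n14.lim = 2  [E.cnt - 3]
25. n15.cnt = 6  [terminal]
26. n16.cnt = 4  [terminal]
27. n17.sig = 10  [terminal]
28. n14.hot = true  [g.sig > 9]
29. n18.sig = 12  [terminal]
30. n11.acc = 13  [(if A.hot then g.sig else E.cnt) + 1]
31. n19.cnt = 19  [terminal]
32. n2.sig = true  [E.acc > 12]
33. n2.live = true  [B₁.env == true]
34. n2.env = false  [B₁.live == false]
35. n1.off = true  [true]
36. n0.off = false  [S₁.off == false]

true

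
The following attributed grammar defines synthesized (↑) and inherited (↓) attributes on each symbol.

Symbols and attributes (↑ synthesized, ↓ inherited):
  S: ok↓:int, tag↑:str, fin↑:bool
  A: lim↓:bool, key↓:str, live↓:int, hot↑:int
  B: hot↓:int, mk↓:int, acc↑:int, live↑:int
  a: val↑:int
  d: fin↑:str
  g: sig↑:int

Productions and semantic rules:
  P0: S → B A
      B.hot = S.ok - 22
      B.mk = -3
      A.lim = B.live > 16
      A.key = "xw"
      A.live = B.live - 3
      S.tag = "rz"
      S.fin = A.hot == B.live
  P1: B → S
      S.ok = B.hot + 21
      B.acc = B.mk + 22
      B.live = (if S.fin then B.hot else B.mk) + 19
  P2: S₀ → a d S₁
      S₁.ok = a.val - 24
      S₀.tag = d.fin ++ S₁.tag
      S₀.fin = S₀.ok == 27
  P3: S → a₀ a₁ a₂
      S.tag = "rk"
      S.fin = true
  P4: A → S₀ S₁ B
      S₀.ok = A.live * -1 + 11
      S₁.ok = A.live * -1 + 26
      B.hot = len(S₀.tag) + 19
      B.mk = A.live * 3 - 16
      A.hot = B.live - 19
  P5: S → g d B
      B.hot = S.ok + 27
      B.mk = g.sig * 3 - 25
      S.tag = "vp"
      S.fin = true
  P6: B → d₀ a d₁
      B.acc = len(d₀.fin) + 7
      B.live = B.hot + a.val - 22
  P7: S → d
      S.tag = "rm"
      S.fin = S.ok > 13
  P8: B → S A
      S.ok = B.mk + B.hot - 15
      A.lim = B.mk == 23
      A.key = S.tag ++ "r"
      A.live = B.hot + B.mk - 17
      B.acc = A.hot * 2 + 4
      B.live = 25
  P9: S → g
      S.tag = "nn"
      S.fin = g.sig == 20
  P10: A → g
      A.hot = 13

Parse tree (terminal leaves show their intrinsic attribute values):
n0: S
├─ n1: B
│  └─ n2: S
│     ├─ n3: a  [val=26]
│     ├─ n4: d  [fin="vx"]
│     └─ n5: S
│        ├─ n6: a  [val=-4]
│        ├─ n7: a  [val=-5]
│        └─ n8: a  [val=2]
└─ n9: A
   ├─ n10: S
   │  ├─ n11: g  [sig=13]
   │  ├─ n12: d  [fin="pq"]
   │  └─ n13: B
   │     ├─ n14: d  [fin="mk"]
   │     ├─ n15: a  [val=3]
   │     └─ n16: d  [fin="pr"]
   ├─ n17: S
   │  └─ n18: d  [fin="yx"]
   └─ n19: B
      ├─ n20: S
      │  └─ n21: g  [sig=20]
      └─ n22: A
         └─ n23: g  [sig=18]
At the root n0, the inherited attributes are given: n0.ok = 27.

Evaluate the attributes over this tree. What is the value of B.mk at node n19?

23

1. n0.ok = 27  [given at root]
2. n1.hot = 5  [S.ok - 22]
3. n1.mk = -3  [-3]
4. n2.ok = 26  [B.hot + 21]
5. n3.val = 26  [terminal]
6. n4.fin = "vx"  [terminal]
7. n5.ok = 2  [a.val - 24]
8. n6.val = -4  [terminal]
9. n7.val = -5  [terminal]
10. n8.val = 2  [terminal]
11. n5.tag = "rk"  ["rk"]
12. n5.fin = true  [true]
13. n2.tag = "vxrk"  [d.fin ++ S₁.tag]
14. n2.fin = false  [S₀.ok == 27]
15. n1.acc = 19  [B.mk + 22]
16. n1.live = 16  [(if S.fin then B.hot else B.mk) + 19]
17. n9.lim = false  [B.live > 16]
18. n9.key = "xw"  ["xw"]
19. n9.live = 13  [B.live - 3]
20. n10.ok = -2  [A.live * -1 + 11]
21. n11.sig = 13  [terminal]
22. n12.fin = "pq"  [terminal]
23. n13.hot = 25  [S.ok + 27]
24. n13.mk = 14  [g.sig * 3 - 25]
25. n14.fin = "mk"  [terminal]
26. n15.val = 3  [terminal]
27. n16.fin = "pr"  [terminal]
28. n13.acc = 9  [len(d₀.fin) + 7]
29. n13.live = 6  [B.hot + a.val - 22]
30. n10.tag = "vp"  ["vp"]
31. n10.fin = true  [true]
32. n17.ok = 13  [A.live * -1 + 26]
33. n18.fin = "yx"  [terminal]
34. n17.tag = "rm"  ["rm"]
35. n17.fin = false  [S.ok > 13]
36. n19.hot = 21  [len(S₀.tag) + 19]
37. n19.mk = 23  [A.live * 3 - 16]
38. n20.ok = 29  [B.mk + B.hot - 15]
39. n21.sig = 20  [terminal]
40. n20.tag = "nn"  ["nn"]
41. n20.fin = true  [g.sig == 20]
42. n22.lim = true  [B.mk == 23]
43. n22.key = "nnr"  [S.tag ++ "r"]
44. n22.live = 27  [B.hot + B.mk - 17]
45. n23.sig = 18  [terminal]
46. n22.hot = 13  [13]
47. n19.acc = 30  [A.hot * 2 + 4]
48. n19.live = 25  [25]
49. n9.hot = 6  [B.live - 19]
50. n0.tag = "rz"  ["rz"]
51. n0.fin = false  [A.hot == B.live]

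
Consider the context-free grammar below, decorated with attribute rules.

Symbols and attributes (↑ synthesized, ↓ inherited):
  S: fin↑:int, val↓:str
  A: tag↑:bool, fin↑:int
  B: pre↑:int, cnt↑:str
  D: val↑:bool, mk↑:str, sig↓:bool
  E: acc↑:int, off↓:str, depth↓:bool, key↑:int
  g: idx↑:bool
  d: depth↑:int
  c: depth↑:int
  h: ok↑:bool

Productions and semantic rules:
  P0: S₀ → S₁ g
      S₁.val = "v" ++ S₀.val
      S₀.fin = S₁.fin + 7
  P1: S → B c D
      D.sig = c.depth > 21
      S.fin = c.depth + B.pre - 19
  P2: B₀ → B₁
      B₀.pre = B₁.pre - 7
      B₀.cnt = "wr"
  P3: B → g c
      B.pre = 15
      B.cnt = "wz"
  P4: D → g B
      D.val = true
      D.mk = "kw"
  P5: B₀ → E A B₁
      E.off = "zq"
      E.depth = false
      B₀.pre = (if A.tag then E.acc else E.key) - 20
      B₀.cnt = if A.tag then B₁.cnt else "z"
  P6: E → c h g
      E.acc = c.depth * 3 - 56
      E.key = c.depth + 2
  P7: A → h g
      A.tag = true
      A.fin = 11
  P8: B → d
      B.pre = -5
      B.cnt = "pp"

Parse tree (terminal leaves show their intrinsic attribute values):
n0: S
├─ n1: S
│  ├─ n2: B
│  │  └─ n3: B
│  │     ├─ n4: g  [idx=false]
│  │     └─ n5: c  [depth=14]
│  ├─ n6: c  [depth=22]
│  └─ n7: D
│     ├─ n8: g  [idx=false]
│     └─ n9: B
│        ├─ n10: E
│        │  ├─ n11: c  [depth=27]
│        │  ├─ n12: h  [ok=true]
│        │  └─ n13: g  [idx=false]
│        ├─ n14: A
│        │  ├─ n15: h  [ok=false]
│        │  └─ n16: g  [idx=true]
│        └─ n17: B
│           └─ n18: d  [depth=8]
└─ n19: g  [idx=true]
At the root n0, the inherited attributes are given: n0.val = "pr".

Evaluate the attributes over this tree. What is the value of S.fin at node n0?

1. n0.val = "pr"  [given at root]
2. n1.val = "vpr"  ["v" ++ S₀.val]
3. n4.idx = false  [terminal]
4. n5.depth = 14  [terminal]
5. n3.pre = 15  [15]
6. n3.cnt = "wz"  ["wz"]
7. n2.pre = 8  [B₁.pre - 7]
8. n2.cnt = "wr"  ["wr"]
9. n6.depth = 22  [terminal]
10. n7.sig = true  [c.depth > 21]
11. n8.idx = false  [terminal]
12. n10.off = "zq"  ["zq"]
13. n10.depth = false  [false]
14. n11.depth = 27  [terminal]
15. n12.ok = true  [terminal]
16. n13.idx = false  [terminal]
17. n10.acc = 25  [c.depth * 3 - 56]
18. n10.key = 29  [c.depth + 2]
19. n15.ok = false  [terminal]
20. n16.idx = true  [terminal]
21. n14.tag = true  [true]
22. n14.fin = 11  [11]
23. n18.depth = 8  [terminal]
24. n17.pre = -5  [-5]
25. n17.cnt = "pp"  ["pp"]
26. n9.pre = 5  [(if A.tag then E.acc else E.key) - 20]
27. n9.cnt = "pp"  [if A.tag then B₁.cnt else "z"]
28. n7.val = true  [true]
29. n7.mk = "kw"  ["kw"]
30. n1.fin = 11  [c.depth + B.pre - 19]
31. n19.idx = true  [terminal]
32. n0.fin = 18  [S₁.fin + 7]

18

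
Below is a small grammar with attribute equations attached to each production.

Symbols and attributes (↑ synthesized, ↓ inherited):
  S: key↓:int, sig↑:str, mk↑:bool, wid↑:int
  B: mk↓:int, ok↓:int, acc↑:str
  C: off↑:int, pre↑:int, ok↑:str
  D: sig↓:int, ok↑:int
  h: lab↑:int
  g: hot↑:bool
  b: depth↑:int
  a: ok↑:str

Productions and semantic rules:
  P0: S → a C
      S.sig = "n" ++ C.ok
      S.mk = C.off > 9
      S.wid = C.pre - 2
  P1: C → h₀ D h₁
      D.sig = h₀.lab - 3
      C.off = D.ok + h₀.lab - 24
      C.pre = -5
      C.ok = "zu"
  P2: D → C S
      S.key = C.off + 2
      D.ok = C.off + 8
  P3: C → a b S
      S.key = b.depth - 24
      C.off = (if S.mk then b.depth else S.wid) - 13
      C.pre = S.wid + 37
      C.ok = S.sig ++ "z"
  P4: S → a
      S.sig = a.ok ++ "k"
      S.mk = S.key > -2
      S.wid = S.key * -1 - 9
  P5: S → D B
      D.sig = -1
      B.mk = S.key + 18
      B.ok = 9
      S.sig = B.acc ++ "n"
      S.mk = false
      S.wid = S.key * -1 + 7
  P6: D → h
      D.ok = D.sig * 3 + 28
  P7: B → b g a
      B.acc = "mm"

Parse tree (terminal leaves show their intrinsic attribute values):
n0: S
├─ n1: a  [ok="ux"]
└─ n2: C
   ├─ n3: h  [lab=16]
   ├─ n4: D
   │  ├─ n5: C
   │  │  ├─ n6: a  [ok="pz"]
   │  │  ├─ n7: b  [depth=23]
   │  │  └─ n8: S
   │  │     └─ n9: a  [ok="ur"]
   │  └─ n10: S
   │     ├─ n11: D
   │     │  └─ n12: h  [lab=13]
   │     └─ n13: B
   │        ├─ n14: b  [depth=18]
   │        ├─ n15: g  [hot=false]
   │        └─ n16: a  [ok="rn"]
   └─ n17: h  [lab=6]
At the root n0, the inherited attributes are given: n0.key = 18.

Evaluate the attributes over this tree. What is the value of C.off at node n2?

10

1. n0.key = 18  [given at root]
2. n1.ok = "ux"  [terminal]
3. n3.lab = 16  [terminal]
4. n4.sig = 13  [h₀.lab - 3]
5. n6.ok = "pz"  [terminal]
6. n7.depth = 23  [terminal]
7. n8.key = -1  [b.depth - 24]
8. n9.ok = "ur"  [terminal]
9. n8.sig = "urk"  [a.ok ++ "k"]
10. n8.mk = true  [S.key > -2]
11. n8.wid = -8  [S.key * -1 - 9]
12. n5.off = 10  [(if S.mk then b.depth else S.wid) - 13]
13. n5.pre = 29  [S.wid + 37]
14. n5.ok = "urkz"  [S.sig ++ "z"]
15. n10.key = 12  [C.off + 2]
16. n11.sig = -1  [-1]
17. n12.lab = 13  [terminal]
18. n11.ok = 25  [D.sig * 3 + 28]
19. n13.mk = 30  [S.key + 18]
20. n13.ok = 9  [9]
21. n14.depth = 18  [terminal]
22. n15.hot = false  [terminal]
23. n16.ok = "rn"  [terminal]
24. n13.acc = "mm"  ["mm"]
25. n10.sig = "mmn"  [B.acc ++ "n"]
26. n10.mk = false  [false]
27. n10.wid = -5  [S.key * -1 + 7]
28. n4.ok = 18  [C.off + 8]
29. n17.lab = 6  [terminal]
30. n2.off = 10  [D.ok + h₀.lab - 24]
31. n2.pre = -5  [-5]
32. n2.ok = "zu"  ["zu"]
33. n0.sig = "nzu"  ["n" ++ C.ok]
34. n0.mk = true  [C.off > 9]
35. n0.wid = -7  [C.pre - 2]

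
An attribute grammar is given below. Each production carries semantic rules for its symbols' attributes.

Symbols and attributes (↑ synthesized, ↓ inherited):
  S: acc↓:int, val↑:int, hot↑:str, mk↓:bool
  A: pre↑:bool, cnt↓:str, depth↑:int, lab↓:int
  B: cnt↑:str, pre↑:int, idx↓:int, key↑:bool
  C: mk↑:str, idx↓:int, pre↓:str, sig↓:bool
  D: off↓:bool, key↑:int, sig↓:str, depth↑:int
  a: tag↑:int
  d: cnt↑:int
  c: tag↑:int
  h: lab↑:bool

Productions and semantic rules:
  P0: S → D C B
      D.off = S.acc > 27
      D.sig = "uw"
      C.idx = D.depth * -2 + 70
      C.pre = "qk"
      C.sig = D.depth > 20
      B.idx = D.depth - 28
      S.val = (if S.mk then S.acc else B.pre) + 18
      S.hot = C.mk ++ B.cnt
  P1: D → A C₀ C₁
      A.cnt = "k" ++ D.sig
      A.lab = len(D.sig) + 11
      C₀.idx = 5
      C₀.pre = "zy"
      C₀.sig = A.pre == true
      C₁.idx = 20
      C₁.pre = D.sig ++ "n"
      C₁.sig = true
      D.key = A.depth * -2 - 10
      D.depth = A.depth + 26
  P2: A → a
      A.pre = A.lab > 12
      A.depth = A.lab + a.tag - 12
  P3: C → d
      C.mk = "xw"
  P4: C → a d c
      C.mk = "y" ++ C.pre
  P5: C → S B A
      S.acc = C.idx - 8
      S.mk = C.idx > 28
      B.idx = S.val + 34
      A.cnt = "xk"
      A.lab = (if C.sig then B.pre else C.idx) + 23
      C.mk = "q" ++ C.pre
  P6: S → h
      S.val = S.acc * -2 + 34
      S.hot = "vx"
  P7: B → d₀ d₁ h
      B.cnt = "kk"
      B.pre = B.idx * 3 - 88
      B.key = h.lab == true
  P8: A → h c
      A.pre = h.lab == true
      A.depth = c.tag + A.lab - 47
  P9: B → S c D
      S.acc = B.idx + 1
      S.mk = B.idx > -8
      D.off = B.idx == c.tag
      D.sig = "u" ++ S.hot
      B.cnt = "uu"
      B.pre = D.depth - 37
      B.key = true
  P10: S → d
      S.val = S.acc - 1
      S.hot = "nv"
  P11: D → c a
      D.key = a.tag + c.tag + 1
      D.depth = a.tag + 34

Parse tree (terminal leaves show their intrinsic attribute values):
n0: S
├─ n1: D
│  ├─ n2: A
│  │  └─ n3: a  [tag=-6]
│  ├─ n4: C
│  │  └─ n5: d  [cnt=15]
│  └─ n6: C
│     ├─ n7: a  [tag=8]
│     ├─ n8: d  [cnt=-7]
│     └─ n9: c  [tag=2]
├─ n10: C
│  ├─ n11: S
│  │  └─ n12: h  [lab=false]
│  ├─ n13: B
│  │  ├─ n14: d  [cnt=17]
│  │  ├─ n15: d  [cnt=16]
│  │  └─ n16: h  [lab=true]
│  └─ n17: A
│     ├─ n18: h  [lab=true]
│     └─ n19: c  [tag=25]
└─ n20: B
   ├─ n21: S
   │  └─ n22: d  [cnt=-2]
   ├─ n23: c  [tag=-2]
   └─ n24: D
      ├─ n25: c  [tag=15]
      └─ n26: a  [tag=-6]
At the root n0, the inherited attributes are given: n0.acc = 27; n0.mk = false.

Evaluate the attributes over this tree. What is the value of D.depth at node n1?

21

1. n0.acc = 27  [given at root]
2. n0.mk = false  [given at root]
3. n1.off = false  [S.acc > 27]
4. n1.sig = "uw"  ["uw"]
5. n2.cnt = "kuw"  ["k" ++ D.sig]
6. n2.lab = 13  [len(D.sig) + 11]
7. n3.tag = -6  [terminal]
8. n2.pre = true  [A.lab > 12]
9. n2.depth = -5  [A.lab + a.tag - 12]
10. n4.idx = 5  [5]
11. n4.pre = "zy"  ["zy"]
12. n4.sig = true  [A.pre == true]
13. n5.cnt = 15  [terminal]
14. n4.mk = "xw"  ["xw"]
15. n6.idx = 20  [20]
16. n6.pre = "uwn"  [D.sig ++ "n"]
17. n6.sig = true  [true]
18. n7.tag = 8  [terminal]
19. n8.cnt = -7  [terminal]
20. n9.tag = 2  [terminal]
21. n6.mk = "yuwn"  ["y" ++ C.pre]
22. n1.key = 0  [A.depth * -2 - 10]
23. n1.depth = 21  [A.depth + 26]
24. n10.idx = 28  [D.depth * -2 + 70]
25. n10.pre = "qk"  ["qk"]
26. n10.sig = true  [D.depth > 20]
27. n11.acc = 20  [C.idx - 8]
28. n11.mk = false  [C.idx > 28]
29. n12.lab = false  [terminal]
30. n11.val = -6  [S.acc * -2 + 34]
31. n11.hot = "vx"  ["vx"]
32. n13.idx = 28  [S.val + 34]
33. n14.cnt = 17  [terminal]
34. n15.cnt = 16  [terminal]
35. n16.lab = true  [terminal]
36. n13.cnt = "kk"  ["kk"]
37. n13.pre = -4  [B.idx * 3 - 88]
38. n13.key = true  [h.lab == true]
39. n17.cnt = "xk"  ["xk"]
40. n17.lab = 19  [(if C.sig then B.pre else C.idx) + 23]
41. n18.lab = true  [terminal]
42. n19.tag = 25  [terminal]
43. n17.pre = true  [h.lab == true]
44. n17.depth = -3  [c.tag + A.lab - 47]
45. n10.mk = "qqk"  ["q" ++ C.pre]
46. n20.idx = -7  [D.depth - 28]
47. n21.acc = -6  [B.idx + 1]
48. n21.mk = true  [B.idx > -8]
49. n22.cnt = -2  [terminal]
50. n21.val = -7  [S.acc - 1]
51. n21.hot = "nv"  ["nv"]
52. n23.tag = -2  [terminal]
53. n24.off = false  [B.idx == c.tag]
54. n24.sig = "unv"  ["u" ++ S.hot]
55. n25.tag = 15  [terminal]
56. n26.tag = -6  [terminal]
57. n24.key = 10  [a.tag + c.tag + 1]
58. n24.depth = 28  [a.tag + 34]
59. n20.cnt = "uu"  ["uu"]
60. n20.pre = -9  [D.depth - 37]
61. n20.key = true  [true]
62. n0.val = 9  [(if S.mk then S.acc else B.pre) + 18]
63. n0.hot = "qqkuu"  [C.mk ++ B.cnt]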